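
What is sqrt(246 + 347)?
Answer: sqrt(593) ≈ 24.352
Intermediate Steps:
sqrt(246 + 347) = sqrt(593)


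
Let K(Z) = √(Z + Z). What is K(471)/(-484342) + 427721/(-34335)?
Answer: -61103/4905 - √942/484342 ≈ -12.457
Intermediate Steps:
K(Z) = √2*√Z (K(Z) = √(2*Z) = √2*√Z)
K(471)/(-484342) + 427721/(-34335) = (√2*√471)/(-484342) + 427721/(-34335) = √942*(-1/484342) + 427721*(-1/34335) = -√942/484342 - 61103/4905 = -61103/4905 - √942/484342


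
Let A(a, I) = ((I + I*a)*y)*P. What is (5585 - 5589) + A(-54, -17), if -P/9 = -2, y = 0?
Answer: -4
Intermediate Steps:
P = 18 (P = -9*(-2) = 18)
A(a, I) = 0 (A(a, I) = ((I + I*a)*0)*18 = 0*18 = 0)
(5585 - 5589) + A(-54, -17) = (5585 - 5589) + 0 = -4 + 0 = -4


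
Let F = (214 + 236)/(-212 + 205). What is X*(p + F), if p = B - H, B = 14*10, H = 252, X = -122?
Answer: 150548/7 ≈ 21507.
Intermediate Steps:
F = -450/7 (F = 450/(-7) = 450*(-⅐) = -450/7 ≈ -64.286)
B = 140
p = -112 (p = 140 - 1*252 = 140 - 252 = -112)
X*(p + F) = -122*(-112 - 450/7) = -122*(-1234/7) = 150548/7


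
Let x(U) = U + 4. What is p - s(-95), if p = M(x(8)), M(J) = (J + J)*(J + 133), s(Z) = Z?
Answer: 3575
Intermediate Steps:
x(U) = 4 + U
M(J) = 2*J*(133 + J) (M(J) = (2*J)*(133 + J) = 2*J*(133 + J))
p = 3480 (p = 2*(4 + 8)*(133 + (4 + 8)) = 2*12*(133 + 12) = 2*12*145 = 3480)
p - s(-95) = 3480 - 1*(-95) = 3480 + 95 = 3575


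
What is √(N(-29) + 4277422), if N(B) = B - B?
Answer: √4277422 ≈ 2068.2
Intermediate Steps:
N(B) = 0
√(N(-29) + 4277422) = √(0 + 4277422) = √4277422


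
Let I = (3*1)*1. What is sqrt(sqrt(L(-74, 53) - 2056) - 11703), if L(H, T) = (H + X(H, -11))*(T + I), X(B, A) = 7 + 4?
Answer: sqrt(-11703 + 4*I*sqrt(349)) ≈ 0.3454 + 108.18*I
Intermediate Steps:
X(B, A) = 11
I = 3 (I = 3*1 = 3)
L(H, T) = (3 + T)*(11 + H) (L(H, T) = (H + 11)*(T + 3) = (11 + H)*(3 + T) = (3 + T)*(11 + H))
sqrt(sqrt(L(-74, 53) - 2056) - 11703) = sqrt(sqrt((33 + 3*(-74) + 11*53 - 74*53) - 2056) - 11703) = sqrt(sqrt((33 - 222 + 583 - 3922) - 2056) - 11703) = sqrt(sqrt(-3528 - 2056) - 11703) = sqrt(sqrt(-5584) - 11703) = sqrt(4*I*sqrt(349) - 11703) = sqrt(-11703 + 4*I*sqrt(349))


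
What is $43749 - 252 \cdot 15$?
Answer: $39969$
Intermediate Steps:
$43749 - 252 \cdot 15 = 43749 - 3780 = 39969$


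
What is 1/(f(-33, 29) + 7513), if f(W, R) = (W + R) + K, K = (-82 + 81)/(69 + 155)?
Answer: 224/1682015 ≈ 0.00013317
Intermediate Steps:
K = -1/224 ≈ -0.0044643
f(W, R) = -1/224 + R + W (f(W, R) = (W + R) - 1/224 = (R + W) - 1/224 = -1/224 + R + W)
1/(f(-33, 29) + 7513) = 1/((-1/224 + 29 - 33) + 7513) = 1/(-897/224 + 7513) = 1/(1682015/224) = 224/1682015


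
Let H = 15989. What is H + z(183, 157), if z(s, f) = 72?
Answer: 16061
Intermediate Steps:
H + z(183, 157) = 15989 + 72 = 16061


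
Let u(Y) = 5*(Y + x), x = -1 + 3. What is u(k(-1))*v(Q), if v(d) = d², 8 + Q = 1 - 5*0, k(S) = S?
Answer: 245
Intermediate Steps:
x = 2
Q = -7 (Q = -8 + (1 - 5*0) = -8 + (1 + 0) = -8 + 1 = -7)
u(Y) = 10 + 5*Y (u(Y) = 5*(Y + 2) = 5*(2 + Y) = 10 + 5*Y)
u(k(-1))*v(Q) = (10 + 5*(-1))*(-7)² = (10 - 5)*49 = 5*49 = 245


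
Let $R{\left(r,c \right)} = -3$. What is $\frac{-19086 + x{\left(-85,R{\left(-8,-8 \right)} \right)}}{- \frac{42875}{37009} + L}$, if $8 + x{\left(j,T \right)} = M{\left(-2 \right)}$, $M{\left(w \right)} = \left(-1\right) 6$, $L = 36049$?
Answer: $- \frac{50490850}{95292469} \approx -0.52985$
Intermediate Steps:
$M{\left(w \right)} = -6$
$x{\left(j,T \right)} = -14$ ($x{\left(j,T \right)} = -8 - 6 = -14$)
$\frac{-19086 + x{\left(-85,R{\left(-8,-8 \right)} \right)}}{- \frac{42875}{37009} + L} = \frac{-19086 - 14}{- \frac{42875}{37009} + 36049} = - \frac{19100}{\left(-42875\right) \frac{1}{37009} + 36049} = - \frac{19100}{- \frac{6125}{5287} + 36049} = - \frac{19100}{\frac{190584938}{5287}} = \left(-19100\right) \frac{5287}{190584938} = - \frac{50490850}{95292469}$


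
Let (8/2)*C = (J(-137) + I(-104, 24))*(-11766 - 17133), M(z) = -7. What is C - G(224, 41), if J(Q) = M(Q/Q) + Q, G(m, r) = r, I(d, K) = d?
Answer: 1791697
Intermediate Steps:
J(Q) = -7 + Q
C = 1791738 (C = (((-7 - 137) - 104)*(-11766 - 17133))/4 = ((-144 - 104)*(-28899))/4 = (-248*(-28899))/4 = (1/4)*7166952 = 1791738)
C - G(224, 41) = 1791738 - 1*41 = 1791738 - 41 = 1791697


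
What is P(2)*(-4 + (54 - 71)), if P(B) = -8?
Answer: 168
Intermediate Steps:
P(2)*(-4 + (54 - 71)) = -8*(-4 + (54 - 71)) = -8*(-4 - 17) = -8*(-21) = 168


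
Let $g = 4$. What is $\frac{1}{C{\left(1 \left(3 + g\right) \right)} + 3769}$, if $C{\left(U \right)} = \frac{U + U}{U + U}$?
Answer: $\frac{1}{3770} \approx 0.00026525$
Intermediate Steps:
$C{\left(U \right)} = 1$ ($C{\left(U \right)} = \frac{2 U}{2 U} = 2 U \frac{1}{2 U} = 1$)
$\frac{1}{C{\left(1 \left(3 + g\right) \right)} + 3769} = \frac{1}{1 + 3769} = \frac{1}{3770}$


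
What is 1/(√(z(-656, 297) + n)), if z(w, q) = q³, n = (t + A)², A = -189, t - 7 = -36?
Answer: √26245597/26245597 ≈ 0.00019520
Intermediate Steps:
t = -29 (t = 7 - 36 = -29)
n = 47524 (n = (-29 - 189)² = (-218)² = 47524)
1/(√(z(-656, 297) + n)) = 1/(√(297³ + 47524)) = 1/(√(26198073 + 47524)) = 1/(√26245597) = √26245597/26245597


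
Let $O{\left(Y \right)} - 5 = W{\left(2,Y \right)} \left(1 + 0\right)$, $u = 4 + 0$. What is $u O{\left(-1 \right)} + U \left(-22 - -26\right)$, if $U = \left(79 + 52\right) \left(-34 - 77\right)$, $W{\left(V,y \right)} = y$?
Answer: $-58148$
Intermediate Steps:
$u = 4$
$O{\left(Y \right)} = 5 + Y$ ($O{\left(Y \right)} = 5 + Y \left(1 + 0\right) = 5 + Y 1 = 5 + Y$)
$U = -14541$ ($U = 131 \left(-111\right) = -14541$)
$u O{\left(-1 \right)} + U \left(-22 - -26\right) = 4 \left(5 - 1\right) - 14541 \left(-22 - -26\right) = 4 \cdot 4 - 14541 \left(-22 + 26\right) = 16 - 58164 = -58148$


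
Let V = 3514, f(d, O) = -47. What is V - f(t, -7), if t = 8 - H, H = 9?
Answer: 3561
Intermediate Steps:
t = -1 (t = 8 - 1*9 = 8 - 9 = -1)
V - f(t, -7) = 3514 - 1*(-47) = 3514 + 47 = 3561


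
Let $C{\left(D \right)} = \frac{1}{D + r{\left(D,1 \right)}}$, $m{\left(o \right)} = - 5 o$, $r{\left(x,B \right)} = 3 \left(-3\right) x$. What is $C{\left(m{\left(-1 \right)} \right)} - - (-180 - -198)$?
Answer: $\frac{719}{40} \approx 17.975$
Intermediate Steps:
$r{\left(x,B \right)} = - 9 x$
$C{\left(D \right)} = - \frac{1}{8 D}$ ($C{\left(D \right)} = \frac{1}{D - 9 D} = \frac{1}{\left(-8\right) D} = - \frac{1}{8 D}$)
$C{\left(m{\left(-1 \right)} \right)} - - (-180 - -198) = - \frac{1}{8 \left(\left(-5\right) \left(-1\right)\right)} - - (-180 - -198) = - \frac{1}{8 \cdot 5} - - (-180 + 198) = \left(- \frac{1}{8}\right) \frac{1}{5} - \left(-1\right) 18 = - \frac{1}{40} - -18 = - \frac{1}{40} + 18 = \frac{719}{40}$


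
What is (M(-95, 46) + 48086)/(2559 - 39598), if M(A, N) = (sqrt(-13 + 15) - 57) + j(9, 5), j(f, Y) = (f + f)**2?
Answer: -48353/37039 - sqrt(2)/37039 ≈ -1.3055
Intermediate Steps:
j(f, Y) = 4*f**2 (j(f, Y) = (2*f)**2 = 4*f**2)
M(A, N) = 267 + sqrt(2) (M(A, N) = (sqrt(-13 + 15) - 57) + 4*9**2 = (sqrt(2) - 57) + 4*81 = (-57 + sqrt(2)) + 324 = 267 + sqrt(2))
(M(-95, 46) + 48086)/(2559 - 39598) = ((267 + sqrt(2)) + 48086)/(2559 - 39598) = (48353 + sqrt(2))/(-37039) = (48353 + sqrt(2))*(-1/37039) = -48353/37039 - sqrt(2)/37039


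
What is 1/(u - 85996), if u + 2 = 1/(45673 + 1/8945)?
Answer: -408544986/35134051697083 ≈ -1.1628e-5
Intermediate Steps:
u = -817081027/408544986 (u = -2 + 1/(45673 + 1/8945) = -2 + 1/(408544986/8945) = -2 + 8945/408544986 = -817081027/408544986 ≈ -2.0000)
1/(u - 85996) = 1/(-817081027/408544986 - 85996) = 1/(-35134051697083/408544986) = -408544986/35134051697083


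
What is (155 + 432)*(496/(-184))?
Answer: -36394/23 ≈ -1582.3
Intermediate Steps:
(155 + 432)*(496/(-184)) = 587*(496*(-1/184)) = 587*(-62/23) = -36394/23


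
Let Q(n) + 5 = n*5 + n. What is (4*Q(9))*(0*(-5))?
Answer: 0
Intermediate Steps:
Q(n) = -5 + 6*n (Q(n) = -5 + (n*5 + n) = -5 + (5*n + n) = -5 + 6*n)
(4*Q(9))*(0*(-5)) = (4*(-5 + 6*9))*(0*(-5)) = (4*(-5 + 54))*0 = (4*49)*0 = 196*0 = 0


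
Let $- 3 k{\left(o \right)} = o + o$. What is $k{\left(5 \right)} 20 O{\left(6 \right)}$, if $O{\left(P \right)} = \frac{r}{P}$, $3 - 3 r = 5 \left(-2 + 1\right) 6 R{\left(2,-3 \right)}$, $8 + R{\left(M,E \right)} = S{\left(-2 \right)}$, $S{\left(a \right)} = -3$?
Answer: $\frac{10900}{9} \approx 1211.1$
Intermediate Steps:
$R{\left(M,E \right)} = -11$ ($R{\left(M,E \right)} = -8 - 3 = -11$)
$k{\left(o \right)} = - \frac{2 o}{3}$ ($k{\left(o \right)} = - \frac{o + o}{3} = - \frac{2 o}{3}$)
$r = -109$ ($r = 1 - \frac{5 \left(-2 + 1\right) 6 \left(-11\right)}{3} = 1 - \frac{5 \left(-1\right) 6 \left(-11\right)}{3} = 1 - \frac{\left(-5\right) 6 \left(-11\right)}{3} = 1 - \frac{\left(-30\right) \left(-11\right)}{3} = 1 - 110 = -109$)
$O{\left(P \right)} = - \frac{109}{P}$
$k{\left(5 \right)} 20 O{\left(6 \right)} = \left(- \frac{2}{3}\right) 5 \cdot 20 \left(- \frac{109}{6}\right) = \left(- \frac{10}{3}\right) 20 \left(\left(-109\right) \frac{1}{6}\right) = \left(- \frac{200}{3}\right) \left(- \frac{109}{6}\right) = \frac{10900}{9}$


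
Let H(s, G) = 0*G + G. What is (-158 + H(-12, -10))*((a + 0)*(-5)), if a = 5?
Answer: 4200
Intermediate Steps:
H(s, G) = G (H(s, G) = 0 + G = G)
(-158 + H(-12, -10))*((a + 0)*(-5)) = (-158 - 10)*((5 + 0)*(-5)) = -840*(-5) = -168*(-25) = 4200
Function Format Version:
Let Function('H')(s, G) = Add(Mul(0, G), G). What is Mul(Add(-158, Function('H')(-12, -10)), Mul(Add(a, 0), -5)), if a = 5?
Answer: 4200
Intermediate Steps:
Function('H')(s, G) = G (Function('H')(s, G) = Add(0, G) = G)
Mul(Add(-158, Function('H')(-12, -10)), Mul(Add(a, 0), -5)) = Mul(Add(-158, -10), Mul(Add(5, 0), -5)) = Mul(-168, Mul(5, -5)) = Mul(-168, -25) = 4200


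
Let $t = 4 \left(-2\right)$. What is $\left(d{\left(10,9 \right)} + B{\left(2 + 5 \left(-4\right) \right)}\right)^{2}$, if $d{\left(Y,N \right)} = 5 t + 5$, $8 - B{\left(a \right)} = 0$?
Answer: $729$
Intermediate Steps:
$t = -8$
$B{\left(a \right)} = 8$ ($B{\left(a \right)} = 8 - 0 = 8 + 0 = 8$)
$d{\left(Y,N \right)} = -35$ ($d{\left(Y,N \right)} = 5 \left(-8\right) + 5 = -40 + 5 = -35$)
$\left(d{\left(10,9 \right)} + B{\left(2 + 5 \left(-4\right) \right)}\right)^{2} = \left(-35 + 8\right)^{2} = \left(-27\right)^{2} = 729$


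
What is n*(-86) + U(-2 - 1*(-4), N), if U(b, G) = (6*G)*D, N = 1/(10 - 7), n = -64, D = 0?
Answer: 5504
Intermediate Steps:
N = 1/3 ≈ 0.33333
U(b, G) = 0 (U(b, G) = (6*G)*0 = 0)
n*(-86) + U(-2 - 1*(-4), N) = -64*(-86) + 0 = 5504 + 0 = 5504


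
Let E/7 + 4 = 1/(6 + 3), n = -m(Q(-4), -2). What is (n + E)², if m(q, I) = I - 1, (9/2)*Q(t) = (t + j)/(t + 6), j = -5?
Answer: 47524/81 ≈ 586.72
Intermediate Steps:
Q(t) = 2*(-5 + t)/(9*(6 + t)) (Q(t) = 2*((t - 5)/(t + 6))/9 = 2*((-5 + t)/(6 + t))/9 = 2*(-5 + t)/(9*(6 + t)))
m(q, I) = -1 + I
n = 3 (n = -(-1 - 2) = -1*(-3) = 3)
E = -245/9 (E = -28 + 7/(6 + 3) = -28 + 7/9 = -245/9 ≈ -27.222)
(n + E)² = (3 - 245/9)² = (-218/9)² = 47524/81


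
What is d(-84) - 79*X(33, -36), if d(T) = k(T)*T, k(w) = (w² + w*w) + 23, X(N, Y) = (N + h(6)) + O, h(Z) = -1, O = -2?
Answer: -1189710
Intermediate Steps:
X(N, Y) = -3 + N (X(N, Y) = (N - 1) - 2 = (-1 + N) - 2 = -3 + N)
k(w) = 23 + 2*w² (k(w) = (w² + w²) + 23 = 2*w² + 23 = 23 + 2*w²)
d(T) = T*(23 + 2*T²) (d(T) = (23 + 2*T²)*T = T*(23 + 2*T²))
d(-84) - 79*X(33, -36) = -84*(23 + 2*(-84)²) - 79*(-3 + 33) = -84*(23 + 2*7056) - 79*30 = -84*(23 + 14112) - 1*2370 = -84*14135 - 2370 = -1187340 - 2370 = -1189710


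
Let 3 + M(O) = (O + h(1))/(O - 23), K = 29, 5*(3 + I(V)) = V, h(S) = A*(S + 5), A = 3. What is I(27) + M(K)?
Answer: 217/30 ≈ 7.2333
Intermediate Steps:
h(S) = 15 + 3*S (h(S) = 3*(S + 5) = 3*(5 + S) = 15 + 3*S)
I(V) = -3 + V/5
M(O) = -3 + (18 + O)/(-23 + O) (M(O) = -3 + (O + (15 + 3*1))/(O - 23) = -3 + (O + (15 + 3))/(-23 + O) = -3 + (O + 18)/(-23 + O) = -3 + (18 + O)/(-23 + O))
I(27) + M(K) = (-3 + (⅕)*27) + (87 - 2*29)/(-23 + 29) = (-3 + 27/5) + (87 - 58)/6 = 12/5 + (⅙)*29 = 12/5 + 29/6 = 217/30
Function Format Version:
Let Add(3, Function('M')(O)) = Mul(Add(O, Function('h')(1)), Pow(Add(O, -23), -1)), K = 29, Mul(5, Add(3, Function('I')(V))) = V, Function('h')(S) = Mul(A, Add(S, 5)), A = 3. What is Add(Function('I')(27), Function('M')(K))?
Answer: Rational(217, 30) ≈ 7.2333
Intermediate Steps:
Function('h')(S) = Add(15, Mul(3, S)) (Function('h')(S) = Mul(3, Add(S, 5)) = Mul(3, Add(5, S)) = Add(15, Mul(3, S)))
Function('I')(V) = Add(-3, Mul(Rational(1, 5), V))
Function('M')(O) = Add(-3, Mul(Pow(Add(-23, O), -1), Add(18, O))) (Function('M')(O) = Add(-3, Mul(Add(O, Add(15, Mul(3, 1))), Pow(Add(O, -23), -1))) = Add(-3, Mul(Add(O, Add(15, 3)), Pow(Add(-23, O), -1))) = Add(-3, Mul(Add(O, 18), Pow(Add(-23, O), -1))) = Add(-3, Mul(Add(18, O), Pow(Add(-23, O), -1))) = Add(-3, Mul(Pow(Add(-23, O), -1), Add(18, O))))
Add(Function('I')(27), Function('M')(K)) = Add(Add(-3, Mul(Rational(1, 5), 27)), Mul(Pow(Add(-23, 29), -1), Add(87, Mul(-2, 29)))) = Add(Add(-3, Rational(27, 5)), Mul(Pow(6, -1), Add(87, -58))) = Add(Rational(12, 5), Mul(Rational(1, 6), 29)) = Add(Rational(12, 5), Rational(29, 6)) = Rational(217, 30)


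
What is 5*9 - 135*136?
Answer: -18315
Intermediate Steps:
5*9 - 135*136 = 45 - 18360 = -18315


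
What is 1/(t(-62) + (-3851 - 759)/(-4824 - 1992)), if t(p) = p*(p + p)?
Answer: 3408/26203009 ≈ 0.00013006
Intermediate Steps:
t(p) = 2*p**2 (t(p) = p*(2*p) = 2*p**2)
1/(t(-62) + (-3851 - 759)/(-4824 - 1992)) = 1/(2*(-62)**2 + (-3851 - 759)/(-4824 - 1992)) = 1/(2*3844 - 4610/(-6816)) = 1/(7688 - 4610*(-1/6816)) = 1/(7688 + 2305/3408) = 1/(26203009/3408) = 3408/26203009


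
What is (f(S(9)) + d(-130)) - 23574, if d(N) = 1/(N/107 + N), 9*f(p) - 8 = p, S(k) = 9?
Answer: -330952547/14040 ≈ -23572.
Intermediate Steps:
f(p) = 8/9 + p/9
d(N) = 107/(108*N) (d(N) = 1/(N*(1/107) + N) = 1/(N/107 + N) = 1/(108*N/107) = 107/(108*N))
(f(S(9)) + d(-130)) - 23574 = ((8/9 + (⅑)*9) + (107/108)/(-130)) - 23574 = ((8/9 + 1) + (107/108)*(-1/130)) - 23574 = (17/9 - 107/14040) - 23574 = 26413/14040 - 23574 = -330952547/14040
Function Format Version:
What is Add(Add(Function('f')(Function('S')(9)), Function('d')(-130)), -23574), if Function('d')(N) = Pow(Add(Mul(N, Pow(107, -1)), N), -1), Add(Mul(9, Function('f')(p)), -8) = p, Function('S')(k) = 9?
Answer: Rational(-330952547, 14040) ≈ -23572.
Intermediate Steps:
Function('f')(p) = Add(Rational(8, 9), Mul(Rational(1, 9), p))
Function('d')(N) = Mul(Rational(107, 108), Pow(N, -1)) (Function('d')(N) = Pow(Add(Mul(N, Rational(1, 107)), N), -1) = Pow(Add(Mul(Rational(1, 107), N), N), -1) = Pow(Mul(Rational(108, 107), N), -1) = Mul(Rational(107, 108), Pow(N, -1)))
Add(Add(Function('f')(Function('S')(9)), Function('d')(-130)), -23574) = Add(Add(Add(Rational(8, 9), Mul(Rational(1, 9), 9)), Mul(Rational(107, 108), Pow(-130, -1))), -23574) = Add(Add(Add(Rational(8, 9), 1), Mul(Rational(107, 108), Rational(-1, 130))), -23574) = Add(Add(Rational(17, 9), Rational(-107, 14040)), -23574) = Add(Rational(26413, 14040), -23574) = Rational(-330952547, 14040)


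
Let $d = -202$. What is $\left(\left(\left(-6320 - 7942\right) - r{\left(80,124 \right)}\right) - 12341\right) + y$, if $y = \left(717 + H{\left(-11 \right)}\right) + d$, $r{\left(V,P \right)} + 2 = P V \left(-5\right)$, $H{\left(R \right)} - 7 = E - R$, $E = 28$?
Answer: $23560$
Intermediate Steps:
$H{\left(R \right)} = 35 - R$ ($H{\left(R \right)} = 7 - \left(-28 + R\right) = 35 - R$)
$r{\left(V,P \right)} = -2 - 5 P V$ ($r{\left(V,P \right)} = -2 + P V \left(-5\right) = -2 - 5 P V$)
$y = 561$ ($y = \left(717 + \left(35 - -11\right)\right) - 202 = \left(717 + \left(35 + 11\right)\right) - 202 = \left(717 + 46\right) - 202 = 763 - 202 = 561$)
$\left(\left(\left(-6320 - 7942\right) - r{\left(80,124 \right)}\right) - 12341\right) + y = \left(\left(\left(-6320 - 7942\right) - \left(-2 - 620 \cdot 80\right)\right) - 12341\right) + 561 = \left(\left(-14262 - \left(-2 - 49600\right)\right) - 12341\right) + 561 = \left(\left(-14262 - -49602\right) - 12341\right) + 561 = \left(\left(-14262 + 49602\right) - 12341\right) + 561 = \left(35340 - 12341\right) + 561 = 22999 + 561 = 23560$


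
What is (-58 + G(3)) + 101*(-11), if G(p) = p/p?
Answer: -1168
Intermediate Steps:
G(p) = 1
(-58 + G(3)) + 101*(-11) = (-58 + 1) + 101*(-11) = -57 - 1111 = -1168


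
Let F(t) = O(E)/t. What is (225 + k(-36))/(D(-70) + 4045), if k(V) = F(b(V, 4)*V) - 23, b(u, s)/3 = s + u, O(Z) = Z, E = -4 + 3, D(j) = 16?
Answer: 698111/14034816 ≈ 0.049741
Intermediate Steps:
E = -1
b(u, s) = 3*s + 3*u (b(u, s) = 3*(s + u) = 3*s + 3*u)
F(t) = -1/t
k(V) = -23 - 1/(V*(12 + 3*V)) (k(V) = -1/((3*4 + 3*V)*V) - 23 = -1/((12 + 3*V)*V) - 23 = -1/(V*(12 + 3*V)) - 23 = -23 - 1/(V*(12 + 3*V)))
(225 + k(-36))/(D(-70) + 4045) = (225 + (1/3)*(-1 - 69*(-36)*(4 - 36))/(-36*(4 - 36)))/(16 + 4045) = (225 + (1/3)*(-1/36)*(-1 - 69*(-36)*(-32))/(-32))/4061 = (225 + (1/3)*(-1/36)*(-1/32)*(-1 - 79488))*(1/4061) = (225 + (1/3)*(-1/36)*(-1/32)*(-79489))*(1/4061) = (225 - 79489/3456)*(1/4061) = (698111/3456)*(1/4061) = 698111/14034816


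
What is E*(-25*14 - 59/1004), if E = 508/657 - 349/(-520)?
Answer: -19269833103/38111840 ≈ -505.61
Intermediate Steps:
E = 493453/341640 (E = 508*(1/657) - 349*(-1/520) = 508/657 + 349/520 = 493453/341640 ≈ 1.4444)
E*(-25*14 - 59/1004) = 493453*(-25*14 - 59/1004)/341640 = 493453*(-350 - 59*1/1004)/341640 = 493453*(-350 - 59/1004)/341640 = (493453/341640)*(-351459/1004) = -19269833103/38111840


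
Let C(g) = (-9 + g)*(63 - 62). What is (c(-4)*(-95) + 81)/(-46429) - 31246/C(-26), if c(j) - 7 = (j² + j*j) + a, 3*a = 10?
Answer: 4352575372/4875045 ≈ 892.83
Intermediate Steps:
a = 10/3 (a = (⅓)*10 = 10/3 ≈ 3.3333)
c(j) = 31/3 + 2*j² (c(j) = 7 + ((j² + j*j) + 10/3) = 7 + ((j² + j²) + 10/3) = 7 + (2*j² + 10/3) = 7 + (10/3 + 2*j²) = 31/3 + 2*j²)
C(g) = -9 + g (C(g) = (-9 + g)*1 = -9 + g)
(c(-4)*(-95) + 81)/(-46429) - 31246/C(-26) = ((31/3 + 2*(-4)²)*(-95) + 81)/(-46429) - 31246/(-9 - 26) = ((31/3 + 2*16)*(-95) + 81)*(-1/46429) - 31246/(-35) = ((31/3 + 32)*(-95) + 81)*(-1/46429) - 31246*(-1/35) = ((127/3)*(-95) + 81)*(-1/46429) + 31246/35 = (-12065/3 + 81)*(-1/46429) + 31246/35 = -11822/3*(-1/46429) + 31246/35 = 11822/139287 + 31246/35 = 4352575372/4875045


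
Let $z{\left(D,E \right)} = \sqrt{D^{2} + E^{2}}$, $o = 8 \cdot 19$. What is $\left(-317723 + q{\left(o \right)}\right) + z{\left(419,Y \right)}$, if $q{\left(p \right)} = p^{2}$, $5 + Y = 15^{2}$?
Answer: $-294619 + \sqrt{223961} \approx -2.9415 \cdot 10^{5}$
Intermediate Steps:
$Y = 220$ ($Y = -5 + 15^{2} = -5 + 225 = 220$)
$o = 152$
$\left(-317723 + q{\left(o \right)}\right) + z{\left(419,Y \right)} = \left(-317723 + 152^{2}\right) + \sqrt{419^{2} + 220^{2}} = \left(-317723 + 23104\right) + \sqrt{175561 + 48400} = -294619 + \sqrt{223961}$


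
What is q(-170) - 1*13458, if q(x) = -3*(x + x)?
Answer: -12438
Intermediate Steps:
q(x) = -6*x
q(-170) - 1*13458 = -6*(-170) - 1*13458 = 1020 - 13458 = -12438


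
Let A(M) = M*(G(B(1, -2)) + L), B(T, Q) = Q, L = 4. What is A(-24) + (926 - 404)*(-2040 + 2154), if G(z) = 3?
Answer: 59340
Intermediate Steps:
A(M) = 7*M (A(M) = M*(3 + 4) = M*7 = 7*M)
A(-24) + (926 - 404)*(-2040 + 2154) = 7*(-24) + (926 - 404)*(-2040 + 2154) = -168 + 522*114 = -168 + 59508 = 59340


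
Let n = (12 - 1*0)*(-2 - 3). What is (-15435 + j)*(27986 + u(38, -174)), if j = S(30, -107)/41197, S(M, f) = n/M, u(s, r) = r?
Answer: -17684974884964/41197 ≈ -4.2928e+8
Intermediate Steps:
n = -60 (n = (12 + 0)*(-5) = 12*(-5) = -60)
S(M, f) = -60/M
j = -2/41197 (j = -60/30/41197 = -60*1/30*(1/41197) = -2*1/41197 = -2/41197 ≈ -4.8547e-5)
(-15435 + j)*(27986 + u(38, -174)) = (-15435 - 2/41197)*(27986 - 174) = -635875697/41197*27812 = -17684974884964/41197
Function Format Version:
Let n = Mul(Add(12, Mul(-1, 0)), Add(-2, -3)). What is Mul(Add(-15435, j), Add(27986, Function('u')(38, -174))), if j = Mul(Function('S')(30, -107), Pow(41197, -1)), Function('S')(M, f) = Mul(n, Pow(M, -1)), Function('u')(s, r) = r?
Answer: Rational(-17684974884964, 41197) ≈ -4.2928e+8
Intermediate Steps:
n = -60 (n = Mul(Add(12, 0), -5) = Mul(12, -5) = -60)
Function('S')(M, f) = Mul(-60, Pow(M, -1))
j = Rational(-2, 41197) (j = Mul(Mul(-60, Pow(30, -1)), Pow(41197, -1)) = Mul(Mul(-60, Rational(1, 30)), Rational(1, 41197)) = Mul(-2, Rational(1, 41197)) = Rational(-2, 41197) ≈ -4.8547e-5)
Mul(Add(-15435, j), Add(27986, Function('u')(38, -174))) = Mul(Add(-15435, Rational(-2, 41197)), Add(27986, -174)) = Mul(Rational(-635875697, 41197), 27812) = Rational(-17684974884964, 41197)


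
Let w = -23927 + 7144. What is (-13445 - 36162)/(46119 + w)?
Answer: -49607/29336 ≈ -1.6910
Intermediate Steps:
w = -16783
(-13445 - 36162)/(46119 + w) = (-13445 - 36162)/(46119 - 16783) = -49607/29336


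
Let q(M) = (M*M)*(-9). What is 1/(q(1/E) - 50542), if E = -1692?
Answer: -318096/16077208033 ≈ -1.9786e-5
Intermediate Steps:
q(M) = -9*M**2 (q(M) = M**2*(-9) = -9*M**2)
1/(q(1/E) - 50542) = 1/(-9*(1/(-1692))**2 - 50542) = 1/(-9*(-1/1692)**2 - 50542) = 1/(-9*1/2862864 - 50542) = 1/(-1/318096 - 50542) = 1/(-16077208033/318096) = -318096/16077208033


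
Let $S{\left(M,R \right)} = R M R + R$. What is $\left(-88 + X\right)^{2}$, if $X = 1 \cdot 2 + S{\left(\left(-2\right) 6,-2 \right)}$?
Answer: $18496$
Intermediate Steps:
$S{\left(M,R \right)} = R + M R^{2}$ ($S{\left(M,R \right)} = M R R + R = M R^{2} + R = R + M R^{2}$)
$X = -48$ ($X = 1 \cdot 2 - 2 \left(1 + \left(-2\right) 6 \left(-2\right)\right) = 2 - 2 \left(1 - -24\right) = 2 - 2 \left(1 + 24\right) = 2 - 50 = -48$)
$\left(-88 + X\right)^{2} = \left(-88 - 48\right)^{2} = \left(-136\right)^{2} = 18496$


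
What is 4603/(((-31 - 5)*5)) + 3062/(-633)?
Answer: -1154953/37980 ≈ -30.410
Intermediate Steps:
4603/(((-31 - 5)*5)) + 3062/(-633) = 4603/((-36*5)) + 3062*(-1/633) = 4603/(-180) - 3062/633 = 4603*(-1/180) - 3062/633 = -4603/180 - 3062/633 = -1154953/37980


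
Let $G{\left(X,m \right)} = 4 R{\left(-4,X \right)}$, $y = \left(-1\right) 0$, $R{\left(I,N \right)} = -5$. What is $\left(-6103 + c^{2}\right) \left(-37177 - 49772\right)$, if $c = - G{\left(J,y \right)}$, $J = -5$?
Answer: $495870147$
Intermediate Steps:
$y = 0$
$G{\left(X,m \right)} = -20$ ($G{\left(X,m \right)} = 4 \left(-5\right) = -20$)
$c = 20$ ($c = \left(-1\right) \left(-20\right) = 20$)
$\left(-6103 + c^{2}\right) \left(-37177 - 49772\right) = \left(-6103 + 20^{2}\right) \left(-37177 - 49772\right) = \left(-6103 + 400\right) \left(-86949\right) = \left(-5703\right) \left(-86949\right) = 495870147$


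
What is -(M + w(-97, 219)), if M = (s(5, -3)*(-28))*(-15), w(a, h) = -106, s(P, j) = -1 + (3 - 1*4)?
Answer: 946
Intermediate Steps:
s(P, j) = -2 (s(P, j) = -1 + (3 - 4) = -1 - 1 = -2)
M = -840 (M = -2*(-28)*(-15) = 56*(-15) = -840)
-(M + w(-97, 219)) = -(-840 - 106) = -1*(-946) = 946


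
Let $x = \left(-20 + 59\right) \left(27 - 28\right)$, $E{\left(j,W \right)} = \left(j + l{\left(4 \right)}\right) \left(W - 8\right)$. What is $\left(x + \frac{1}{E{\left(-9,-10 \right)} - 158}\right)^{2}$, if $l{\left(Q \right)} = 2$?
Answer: $\frac{1560001}{1024} \approx 1523.4$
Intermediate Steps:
$E{\left(j,W \right)} = \left(-8 + W\right) \left(2 + j\right)$ ($E{\left(j,W \right)} = \left(j + 2\right) \left(W - 8\right) = \left(2 + j\right) \left(-8 + W\right) = \left(-8 + W\right) \left(2 + j\right)$)
$x = -39$ ($x = 39 \left(27 - 28\right) = 39 \left(-1\right) = -39$)
$\left(x + \frac{1}{E{\left(-9,-10 \right)} - 158}\right)^{2} = \left(-39 + \frac{1}{\left(-16 - -72 + 2 \left(-10\right) - -90\right) - 158}\right)^{2} = \left(-39 + \frac{1}{\left(-16 + 72 - 20 + 90\right) - 158}\right)^{2} = \left(-39 + \frac{1}{126 - 158}\right)^{2} = \left(-39 + \frac{1}{-32}\right)^{2} = \left(-39 - \frac{1}{32}\right)^{2} = \left(- \frac{1249}{32}\right)^{2} = \frac{1560001}{1024}$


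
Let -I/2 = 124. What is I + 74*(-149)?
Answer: -11274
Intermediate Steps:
I = -248 (I = -2*124 = -248)
I + 74*(-149) = -248 + 74*(-149) = -248 - 11026 = -11274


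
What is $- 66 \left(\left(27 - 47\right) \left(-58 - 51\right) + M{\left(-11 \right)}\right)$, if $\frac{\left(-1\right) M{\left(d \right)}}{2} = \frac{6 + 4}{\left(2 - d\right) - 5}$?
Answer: $-143715$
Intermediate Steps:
$M{\left(d \right)} = - \frac{20}{-3 - d}$ ($M{\left(d \right)} = - 2 \frac{6 + 4}{\left(2 - d\right) - 5} = - 2 \frac{10}{-3 - d} = - \frac{20}{-3 - d}$)
$- 66 \left(\left(27 - 47\right) \left(-58 - 51\right) + M{\left(-11 \right)}\right) = - 66 \left(\left(27 - 47\right) \left(-58 - 51\right) + \frac{20}{3 - 11}\right) = - 66 \left(\left(-20\right) \left(-109\right) + \frac{20}{-8}\right) = - 66 \left(2180 + 20 \left(- \frac{1}{8}\right)\right) = - 66 \left(2180 - \frac{5}{2}\right) = \left(-66\right) \frac{4355}{2} = -143715$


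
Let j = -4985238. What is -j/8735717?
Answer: 4985238/8735717 ≈ 0.57067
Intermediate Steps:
-j/8735717 = -1*(-4985238)/8735717 = 4985238*(1/8735717) = 4985238/8735717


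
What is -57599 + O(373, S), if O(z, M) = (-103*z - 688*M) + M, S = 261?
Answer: -275325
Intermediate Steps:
O(z, M) = -687*M - 103*z (O(z, M) = (-688*M - 103*z) + M = -687*M - 103*z)
-57599 + O(373, S) = -57599 + (-687*261 - 103*373) = -57599 + (-179307 - 38419) = -57599 - 217726 = -275325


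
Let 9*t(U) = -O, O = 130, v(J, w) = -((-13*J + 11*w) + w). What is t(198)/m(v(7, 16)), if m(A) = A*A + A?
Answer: -13/9090 ≈ -0.0014301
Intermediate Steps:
v(J, w) = -12*w + 13*J (v(J, w) = -(-13*J + 12*w) = -12*w + 13*J)
m(A) = A + A² (m(A) = A² + A = A + A²)
t(U) = -130/9 (t(U) = (-1*130)/9 = (⅑)*(-130) = -130/9)
t(198)/m(v(7, 16)) = -130*1/((1 + (-12*16 + 13*7))*(-12*16 + 13*7))/9 = -130*1/((1 + (-192 + 91))*(-192 + 91))/9 = -130*(-1/(101*(1 - 101)))/9 = -130/(9*((-101*(-100)))) = -130/9/10100 = -130/9*1/10100 = -13/9090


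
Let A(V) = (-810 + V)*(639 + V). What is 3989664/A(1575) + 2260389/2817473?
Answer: 837178558459/265110121935 ≈ 3.1579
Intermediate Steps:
3989664/A(1575) + 2260389/2817473 = 3989664/(-517590 + 1575² - 171*1575) + 2260389/2817473 = 3989664/(-517590 + 2480625 - 269325) + 2260389*(1/2817473) = 3989664/1693710 + 2260389/2817473 = 3989664*(1/1693710) + 2260389/2817473 = 221648/94095 + 2260389/2817473 = 837178558459/265110121935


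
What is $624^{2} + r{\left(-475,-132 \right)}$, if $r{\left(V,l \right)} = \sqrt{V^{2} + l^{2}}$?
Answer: $389869$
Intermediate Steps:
$624^{2} + r{\left(-475,-132 \right)} = 624^{2} + \sqrt{\left(-475\right)^{2} + \left(-132\right)^{2}} = 389376 + \sqrt{225625 + 17424} = 389376 + \sqrt{243049} = 389376 + 493 = 389869$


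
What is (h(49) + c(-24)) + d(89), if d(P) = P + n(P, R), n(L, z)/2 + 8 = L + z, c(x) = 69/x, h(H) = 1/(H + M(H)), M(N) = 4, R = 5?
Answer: 109453/424 ≈ 258.14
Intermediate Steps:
h(H) = 1/(4 + H) (h(H) = 1/(H + 4) = 1/(4 + H))
n(L, z) = -16 + 2*L + 2*z (n(L, z) = -16 + 2*(L + z) = -16 + (2*L + 2*z) = -16 + 2*L + 2*z)
d(P) = -6 + 3*P (d(P) = P + (-16 + 2*P + 2*5) = P + (-16 + 2*P + 10) = P + (-6 + 2*P) = -6 + 3*P)
(h(49) + c(-24)) + d(89) = (1/(4 + 49) + 69/(-24)) + (-6 + 3*89) = (1/53 + 69*(-1/24)) + (-6 + 267) = (1/53 - 23/8) + 261 = -1211/424 + 261 = 109453/424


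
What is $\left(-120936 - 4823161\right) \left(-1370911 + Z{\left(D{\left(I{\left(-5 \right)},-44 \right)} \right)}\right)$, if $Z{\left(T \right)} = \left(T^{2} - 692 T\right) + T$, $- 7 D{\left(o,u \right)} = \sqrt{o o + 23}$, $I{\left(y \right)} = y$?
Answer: $\frac{332117693839327}{49} - \frac{13665484108 \sqrt{3}}{7} \approx 6.7745 \cdot 10^{12}$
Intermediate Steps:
$D{\left(o,u \right)} = - \frac{\sqrt{23 + o^{2}}}{7}$ ($D{\left(o,u \right)} = - \frac{\sqrt{o o + 23}}{7} = - \frac{\sqrt{o^{2} + 23}}{7} = - \frac{\sqrt{23 + o^{2}}}{7}$)
$Z{\left(T \right)} = T^{2} - 691 T$
$\left(-120936 - 4823161\right) \left(-1370911 + Z{\left(D{\left(I{\left(-5 \right)},-44 \right)} \right)}\right) = \left(-120936 - 4823161\right) \left(-1370911 + - \frac{\sqrt{23 + \left(-5\right)^{2}}}{7} \left(-691 - \frac{\sqrt{23 + \left(-5\right)^{2}}}{7}\right)\right) = - 4944097 \left(-1370911 + - \frac{\sqrt{23 + 25}}{7} \left(-691 - \frac{\sqrt{23 + 25}}{7}\right)\right) = - 4944097 \left(-1370911 + - \frac{\sqrt{48}}{7} \left(-691 - \frac{\sqrt{48}}{7}\right)\right) = - 4944097 \left(-1370911 + - \frac{4 \sqrt{3}}{7} \left(-691 - \frac{4 \sqrt{3}}{7}\right)\right) = - 4944097 \left(-1370911 - \frac{4 \sqrt{3} \left(-691 - \frac{4 \sqrt{3}}{7}\right)}{7}\right) = 6777916962367 + \frac{19776388 \sqrt{3} \left(-691 - \frac{4 \sqrt{3}}{7}\right)}{7}$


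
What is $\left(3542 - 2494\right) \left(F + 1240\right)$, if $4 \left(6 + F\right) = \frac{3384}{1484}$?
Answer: $\frac{480010724}{371} \approx 1.2938 \cdot 10^{6}$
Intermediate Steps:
$F = - \frac{4029}{742}$ ($F = -6 + \frac{3384 \cdot \frac{1}{1484}}{4} = -6 + \frac{1}{4} \cdot \frac{846}{371} = -6 + \frac{423}{742} = - \frac{4029}{742} \approx -5.4299$)
$\left(3542 - 2494\right) \left(F + 1240\right) = \left(3542 - 2494\right) \left(- \frac{4029}{742} + 1240\right) = 1048 \cdot \frac{916051}{742} = \frac{480010724}{371}$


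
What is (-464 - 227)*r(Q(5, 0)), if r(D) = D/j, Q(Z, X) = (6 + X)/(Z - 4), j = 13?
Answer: -4146/13 ≈ -318.92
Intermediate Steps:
Q(Z, X) = (6 + X)/(-4 + Z)
r(D) = D/13
(-464 - 227)*r(Q(5, 0)) = (-464 - 227)*(((6 + 0)/(-4 + 5))/13) = -691*6/1/13 = -691*1*6/13 = -691*6/13 = -4146/13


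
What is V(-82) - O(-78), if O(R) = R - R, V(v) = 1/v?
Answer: -1/82 ≈ -0.012195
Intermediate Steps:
O(R) = 0
V(-82) - O(-78) = 1/(-82) - 1*0 = -1/82 + 0 = -1/82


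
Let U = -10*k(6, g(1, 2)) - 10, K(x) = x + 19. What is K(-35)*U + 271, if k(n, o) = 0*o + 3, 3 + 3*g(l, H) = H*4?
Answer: 911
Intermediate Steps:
g(l, H) = -1 + 4*H/3 (g(l, H) = -1 + (H*4)/3 = -1 + (4*H)/3 = -1 + 4*H/3)
K(x) = 19 + x
k(n, o) = 3 (k(n, o) = 0 + 3 = 3)
U = -40 (U = -10*3 - 10 = -30 - 10 = -40)
K(-35)*U + 271 = (19 - 35)*(-40) + 271 = -16*(-40) + 271 = 640 + 271 = 911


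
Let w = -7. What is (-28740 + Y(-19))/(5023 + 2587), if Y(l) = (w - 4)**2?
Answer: -28619/7610 ≈ -3.7607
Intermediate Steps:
Y(l) = 121 (Y(l) = (-7 - 4)**2 = (-11)**2 = 121)
(-28740 + Y(-19))/(5023 + 2587) = (-28740 + 121)/(5023 + 2587) = -28619/7610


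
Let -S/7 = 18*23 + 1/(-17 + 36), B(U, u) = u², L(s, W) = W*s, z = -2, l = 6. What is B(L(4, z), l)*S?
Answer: -1982484/19 ≈ -1.0434e+5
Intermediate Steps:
S = -55069/19 (S = -7*(18*23 + 1/(-17 + 36)) = -7*(414 + 1/19) = -7*7867/19 = -55069/19 ≈ -2898.4)
B(L(4, z), l)*S = 6²*(-55069/19) = 36*(-55069/19) = -1982484/19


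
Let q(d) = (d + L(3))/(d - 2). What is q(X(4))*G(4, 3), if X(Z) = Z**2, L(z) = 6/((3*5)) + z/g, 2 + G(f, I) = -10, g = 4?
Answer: -147/10 ≈ -14.700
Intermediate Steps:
G(f, I) = -12 (G(f, I) = -2 - 10 = -12)
L(z) = 2/5 + z/4 (L(z) = 6/((3*5)) + z/4 = 6/15 + z*(1/4) = 6*(1/15) + z/4 = 2/5 + z/4)
q(d) = (23/20 + d)/(-2 + d) (q(d) = (d + (2/5 + (1/4)*3))/(d - 2) = (d + (2/5 + 3/4))/(-2 + d) = (d + 23/20)/(-2 + d) = (23/20 + d)/(-2 + d))
q(X(4))*G(4, 3) = ((23/20 + 4**2)/(-2 + 4**2))*(-12) = ((23/20 + 16)/(-2 + 16))*(-12) = ((343/20)/14)*(-12) = ((1/14)*(343/20))*(-12) = (49/40)*(-12) = -147/10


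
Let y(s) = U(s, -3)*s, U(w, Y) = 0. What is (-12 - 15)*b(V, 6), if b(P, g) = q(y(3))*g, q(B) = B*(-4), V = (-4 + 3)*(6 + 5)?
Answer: 0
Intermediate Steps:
V = -11 (V = -1*11 = -11)
y(s) = 0 (y(s) = 0*s = 0)
q(B) = -4*B
b(P, g) = 0 (b(P, g) = (-4*0)*g = 0*g = 0)
(-12 - 15)*b(V, 6) = (-12 - 15)*0 = -27*0 = 0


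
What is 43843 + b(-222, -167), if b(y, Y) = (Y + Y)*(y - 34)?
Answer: 129347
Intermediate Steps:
b(y, Y) = 2*Y*(-34 + y) (b(y, Y) = (2*Y)*(-34 + y) = 2*Y*(-34 + y))
43843 + b(-222, -167) = 43843 + 2*(-167)*(-34 - 222) = 43843 + 2*(-167)*(-256) = 43843 + 85504 = 129347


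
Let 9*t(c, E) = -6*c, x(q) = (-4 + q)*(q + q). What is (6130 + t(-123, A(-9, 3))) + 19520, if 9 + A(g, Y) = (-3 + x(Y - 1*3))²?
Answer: 25732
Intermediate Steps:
x(q) = 2*q*(-4 + q) (x(q) = (-4 + q)*(2*q) = 2*q*(-4 + q))
A(g, Y) = -9 + (-3 + 2*(-7 + Y)*(-3 + Y))² (A(g, Y) = -9 + (-3 + 2*(Y - 1*3)*(-4 + (Y - 1*3)))² = -9 + (-3 + 2*(Y - 3)*(-4 + (Y - 3)))² = -9 + (-3 + 2*(-3 + Y)*(-4 + (-3 + Y)))² = -9 + (-3 + 2*(-3 + Y)*(-7 + Y))² = -9 + (-3 + 2*(-7 + Y)*(-3 + Y))²)
t(c, E) = -2*c/3 (t(c, E) = (-6*c)/9 = -2*c/3)
(6130 + t(-123, A(-9, 3))) + 19520 = (6130 - ⅔*(-123)) + 19520 = (6130 + 82) + 19520 = 6212 + 19520 = 25732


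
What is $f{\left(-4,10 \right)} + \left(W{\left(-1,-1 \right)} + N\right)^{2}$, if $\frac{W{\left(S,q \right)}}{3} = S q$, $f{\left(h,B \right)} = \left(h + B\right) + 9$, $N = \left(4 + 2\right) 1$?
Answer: $96$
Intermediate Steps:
$N = 6$ ($N = 6 \cdot 1 = 6$)
$f{\left(h,B \right)} = 9 + B + h$ ($f{\left(h,B \right)} = \left(B + h\right) + 9 = 9 + B + h$)
$W{\left(S,q \right)} = 3 S q$
$f{\left(-4,10 \right)} + \left(W{\left(-1,-1 \right)} + N\right)^{2} = \left(9 + 10 - 4\right) + \left(3 \left(-1\right) \left(-1\right) + 6\right)^{2} = 15 + \left(3 + 6\right)^{2} = 15 + 9^{2} = 15 + 81 = 96$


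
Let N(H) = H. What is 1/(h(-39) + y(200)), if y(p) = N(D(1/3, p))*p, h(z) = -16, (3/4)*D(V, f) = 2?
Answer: 3/1552 ≈ 0.0019330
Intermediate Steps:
D(V, f) = 8/3 (D(V, f) = (4/3)*2 = 8/3)
y(p) = 8*p/3
1/(h(-39) + y(200)) = 1/(-16 + (8/3)*200) = 1/(-16 + 1600/3) = 1/(1552/3) = 3/1552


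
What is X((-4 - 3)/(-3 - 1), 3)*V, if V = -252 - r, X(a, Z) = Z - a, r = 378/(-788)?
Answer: -495495/1576 ≈ -314.40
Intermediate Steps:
r = -189/394 (r = 378*(-1/788) = -189/394 ≈ -0.47970)
V = -99099/394 (V = -252 - 1*(-189/394) = -252 + 189/394 = -99099/394 ≈ -251.52)
X((-4 - 3)/(-3 - 1), 3)*V = (3 - (-4 - 3)/(-3 - 1))*(-99099/394) = (3 - (-7)/(-4))*(-99099/394) = (3 - (-7)*(-1)/4)*(-99099/394) = (3 - 1*7/4)*(-99099/394) = (3 - 7/4)*(-99099/394) = (5/4)*(-99099/394) = -495495/1576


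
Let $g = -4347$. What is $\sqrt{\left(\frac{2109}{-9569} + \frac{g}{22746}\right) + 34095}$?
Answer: $\frac{\sqrt{179467627809077664378}}{72552158} \approx 184.65$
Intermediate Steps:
$\sqrt{\left(\frac{2109}{-9569} + \frac{g}{22746}\right) + 34095} = \sqrt{\left(\frac{2109}{-9569} - \frac{4347}{22746}\right) + 34095} = \sqrt{\left(2109 \left(- \frac{1}{9569}\right) - \frac{1449}{7582}\right) + 34095} = \sqrt{\left(- \frac{2109}{9569} - \frac{1449}{7582}\right) + 34095} = \sqrt{- \frac{29855919}{72552158} + 34095} = \sqrt{\frac{2473635971091}{72552158}} = \frac{\sqrt{179467627809077664378}}{72552158}$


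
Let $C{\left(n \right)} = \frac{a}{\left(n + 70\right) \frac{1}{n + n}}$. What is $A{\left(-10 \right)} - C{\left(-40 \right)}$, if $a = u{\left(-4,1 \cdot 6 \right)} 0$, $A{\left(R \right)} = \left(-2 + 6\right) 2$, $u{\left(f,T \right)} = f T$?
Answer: $8$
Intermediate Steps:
$u{\left(f,T \right)} = T f$
$A{\left(R \right)} = 8$ ($A{\left(R \right)} = 4 \cdot 2 = 8$)
$a = 0$ ($a = 1 \cdot 6 \left(-4\right) 0 = 6 \left(-4\right) 0 = \left(-24\right) 0 = 0$)
$C{\left(n \right)} = 0$ ($C{\left(n \right)} = \frac{0}{\left(n + 70\right) \frac{1}{n + n}} = \frac{0}{\left(70 + n\right) \frac{1}{2 n}} = \frac{0}{\frac{1}{2} \frac{1}{n} \left(70 + n\right)} = 0 \frac{2 n}{70 + n} = 0$)
$A{\left(-10 \right)} - C{\left(-40 \right)} = 8 - 0 = 8 + 0 = 8$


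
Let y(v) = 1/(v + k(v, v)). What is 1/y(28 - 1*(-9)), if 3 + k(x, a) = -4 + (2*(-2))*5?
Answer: 10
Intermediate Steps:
k(x, a) = -27 (k(x, a) = -3 + (-4 + (2*(-2))*5) = -3 + (-4 - 4*5) = -3 + (-4 - 20) = -3 - 24 = -27)
y(v) = 1/(-27 + v) (y(v) = 1/(v - 27) = 1/(-27 + v))
1/y(28 - 1*(-9)) = 1/(1/(-27 + (28 - 1*(-9)))) = 1/(1/(-27 + (28 + 9))) = 1/(1/(-27 + 37)) = 1/(1/10) = 1/(⅒) = 10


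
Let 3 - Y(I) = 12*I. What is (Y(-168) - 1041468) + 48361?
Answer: -991088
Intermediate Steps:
Y(I) = 3 - 12*I
(Y(-168) - 1041468) + 48361 = ((3 - 12*(-168)) - 1041468) + 48361 = ((3 + 2016) - 1041468) + 48361 = (2019 - 1041468) + 48361 = -1039449 + 48361 = -991088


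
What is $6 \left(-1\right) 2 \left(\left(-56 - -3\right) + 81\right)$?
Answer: $-336$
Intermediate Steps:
$6 \left(-1\right) 2 \left(\left(-56 - -3\right) + 81\right) = \left(-6\right) 2 \left(\left(-56 + 3\right) + 81\right) = - 12 \left(-53 + 81\right) = \left(-12\right) 28 = -336$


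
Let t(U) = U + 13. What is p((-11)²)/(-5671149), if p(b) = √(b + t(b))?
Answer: -√255/5671149 ≈ -2.8158e-6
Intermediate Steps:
t(U) = 13 + U
p(b) = √(13 + 2*b) (p(b) = √(b + (13 + b)) = √(13 + 2*b))
p((-11)²)/(-5671149) = √(13 + 2*(-11)²)/(-5671149) = √(13 + 2*121)*(-1/5671149) = √(13 + 242)*(-1/5671149) = √255*(-1/5671149) = -√255/5671149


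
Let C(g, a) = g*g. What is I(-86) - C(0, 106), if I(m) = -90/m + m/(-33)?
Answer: 5183/1419 ≈ 3.6526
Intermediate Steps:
C(g, a) = g²
I(m) = -90/m - m/33 (I(m) = -90/m + m*(-1/33) = -90/m - m/33)
I(-86) - C(0, 106) = (-90/(-86) - 1/33*(-86)) - 1*0² = (-90*(-1/86) + 86/33) - 1*0 = (45/43 + 86/33) + 0 = 5183/1419 + 0 = 5183/1419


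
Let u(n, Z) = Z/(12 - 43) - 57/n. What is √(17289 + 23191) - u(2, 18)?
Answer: 1803/62 + 4*√2530 ≈ 230.28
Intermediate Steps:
u(n, Z) = -57/n - Z/31 (u(n, Z) = Z/(-31) - 57/n = Z*(-1/31) - 57/n = -Z/31 - 57/n = -57/n - Z/31)
√(17289 + 23191) - u(2, 18) = √(17289 + 23191) - (-57/2 - 1/31*18) = √40480 - (-57*½ - 18/31) = 4*√2530 - (-57/2 - 18/31) = 4*√2530 - 1*(-1803/62) = 4*√2530 + 1803/62 = 1803/62 + 4*√2530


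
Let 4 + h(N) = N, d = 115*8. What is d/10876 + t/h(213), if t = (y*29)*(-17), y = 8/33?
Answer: -9137426/18752943 ≈ -0.48725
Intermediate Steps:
y = 8/33 (y = 8*(1/33) = 8/33 ≈ 0.24242)
t = -3944/33 (t = ((8/33)*29)*(-17) = (232/33)*(-17) = -3944/33 ≈ -119.52)
d = 920
h(N) = -4 + N
d/10876 + t/h(213) = 920/10876 - 3944/(33*(-4 + 213)) = 920*(1/10876) - 3944/33/209 = 230/2719 - 3944/33*1/209 = 230/2719 - 3944/6897 = -9137426/18752943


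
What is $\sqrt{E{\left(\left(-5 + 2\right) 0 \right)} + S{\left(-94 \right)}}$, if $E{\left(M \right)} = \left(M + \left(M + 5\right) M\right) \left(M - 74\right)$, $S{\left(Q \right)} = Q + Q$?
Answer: $2 i \sqrt{47} \approx 13.711 i$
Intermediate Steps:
$S{\left(Q \right)} = 2 Q$
$E{\left(M \right)} = \left(-74 + M\right) \left(M + M \left(5 + M\right)\right)$ ($E{\left(M \right)} = \left(M + \left(5 + M\right) M\right) \left(-74 + M\right) = \left(M + M \left(5 + M\right)\right) \left(-74 + M\right) = \left(-74 + M\right) \left(M + M \left(5 + M\right)\right)$)
$\sqrt{E{\left(\left(-5 + 2\right) 0 \right)} + S{\left(-94 \right)}} = \sqrt{\left(-5 + 2\right) 0 \left(-444 + \left(\left(-5 + 2\right) 0\right)^{2} - 68 \left(-5 + 2\right) 0\right) + 2 \left(-94\right)} = \sqrt{\left(-3\right) 0 \left(-444 + \left(\left(-3\right) 0\right)^{2} - 68 \left(\left(-3\right) 0\right)\right) - 188} = \sqrt{0 \left(-444 + 0^{2} - 0\right) - 188} = \sqrt{0 \left(-444 + 0 + 0\right) - 188} = \sqrt{0 \left(-444\right) - 188} = \sqrt{0 - 188} = \sqrt{-188} = 2 i \sqrt{47}$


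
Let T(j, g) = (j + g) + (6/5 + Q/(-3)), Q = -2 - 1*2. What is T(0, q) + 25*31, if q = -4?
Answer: 11603/15 ≈ 773.53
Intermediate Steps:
Q = -4 (Q = -2 - 2 = -4)
T(j, g) = 38/15 + g + j (T(j, g) = (j + g) + (6/5 - 4/(-3)) = (g + j) + (6*(⅕) - 4*(-⅓)) = (g + j) + (6/5 + 4/3) = (g + j) + 38/15 = 38/15 + g + j)
T(0, q) + 25*31 = (38/15 - 4 + 0) + 25*31 = -22/15 + 775 = 11603/15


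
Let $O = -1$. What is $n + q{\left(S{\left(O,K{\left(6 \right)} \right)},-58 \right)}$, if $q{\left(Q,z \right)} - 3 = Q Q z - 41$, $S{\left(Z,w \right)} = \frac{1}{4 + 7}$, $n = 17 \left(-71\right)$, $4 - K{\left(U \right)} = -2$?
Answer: $- \frac{150703}{121} \approx -1245.5$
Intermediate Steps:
$K{\left(U \right)} = 6$ ($K{\left(U \right)} = 4 - -2 = 4 + 2 = 6$)
$n = -1207$
$S{\left(Z,w \right)} = \frac{1}{11}$
$q{\left(Q,z \right)} = -38 + z Q^{2}$ ($q{\left(Q,z \right)} = 3 + \left(Q Q z - 41\right) = 3 + \left(Q^{2} z - 41\right) = 3 + \left(z Q^{2} - 41\right) = 3 + \left(-41 + z Q^{2}\right) = -38 + z Q^{2}$)
$n + q{\left(S{\left(O,K{\left(6 \right)} \right)},-58 \right)} = -1207 - \left(38 + \frac{58}{121}\right) = -1207 - \frac{4656}{121} = - \frac{150703}{121}$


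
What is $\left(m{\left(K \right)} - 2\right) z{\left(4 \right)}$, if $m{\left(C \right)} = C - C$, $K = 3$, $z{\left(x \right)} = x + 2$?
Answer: $-12$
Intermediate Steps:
$z{\left(x \right)} = 2 + x$
$m{\left(C \right)} = 0$
$\left(m{\left(K \right)} - 2\right) z{\left(4 \right)} = \left(0 - 2\right) \left(2 + 4\right) = \left(-2\right) 6 = -12$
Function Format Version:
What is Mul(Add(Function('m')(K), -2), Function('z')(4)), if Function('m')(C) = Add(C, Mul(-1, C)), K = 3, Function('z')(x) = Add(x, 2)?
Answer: -12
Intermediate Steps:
Function('z')(x) = Add(2, x)
Function('m')(C) = 0
Mul(Add(Function('m')(K), -2), Function('z')(4)) = Mul(Add(0, -2), Add(2, 4)) = Mul(-2, 6) = -12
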